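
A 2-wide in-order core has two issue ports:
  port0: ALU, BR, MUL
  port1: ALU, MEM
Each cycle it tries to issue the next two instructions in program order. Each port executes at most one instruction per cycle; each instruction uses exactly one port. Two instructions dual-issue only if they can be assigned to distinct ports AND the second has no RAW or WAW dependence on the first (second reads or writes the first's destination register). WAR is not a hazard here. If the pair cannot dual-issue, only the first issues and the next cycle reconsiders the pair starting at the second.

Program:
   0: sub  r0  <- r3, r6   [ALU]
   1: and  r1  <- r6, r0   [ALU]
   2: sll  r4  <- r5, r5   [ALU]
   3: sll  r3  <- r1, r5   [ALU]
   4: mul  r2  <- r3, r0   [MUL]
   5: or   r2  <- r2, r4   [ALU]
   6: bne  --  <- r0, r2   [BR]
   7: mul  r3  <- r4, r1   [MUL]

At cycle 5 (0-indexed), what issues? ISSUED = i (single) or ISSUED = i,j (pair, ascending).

  cy0 -> i0 (sub.ALU) RAW r0
  cy1 -> i1+i2 (and.ALU+sll.ALU) pair
  cy2 -> i3 (sll.ALU) RAW r3
  cy3 -> i4 (mul.MUL) RAW+WAW r2
  cy4 -> i5 (or.ALU) RAW r2
  cy5 -> i6 (bne.BR) no-port BR/MUL
  cy6 -> i7 (mul.MUL) tail

ISSUED = 6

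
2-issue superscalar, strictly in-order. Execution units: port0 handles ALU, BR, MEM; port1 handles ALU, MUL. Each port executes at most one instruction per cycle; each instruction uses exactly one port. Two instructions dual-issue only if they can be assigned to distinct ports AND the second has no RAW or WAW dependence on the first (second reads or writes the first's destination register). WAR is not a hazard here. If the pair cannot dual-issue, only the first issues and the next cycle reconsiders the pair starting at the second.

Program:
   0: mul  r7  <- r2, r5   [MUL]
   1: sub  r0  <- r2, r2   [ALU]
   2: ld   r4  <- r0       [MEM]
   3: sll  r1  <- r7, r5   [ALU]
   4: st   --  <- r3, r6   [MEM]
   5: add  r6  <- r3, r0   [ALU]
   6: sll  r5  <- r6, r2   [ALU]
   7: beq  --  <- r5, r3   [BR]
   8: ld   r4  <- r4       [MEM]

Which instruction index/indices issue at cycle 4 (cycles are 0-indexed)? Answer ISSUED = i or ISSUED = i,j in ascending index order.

ISSUED = 7

#0 head=0: mul.MUL;sub.ALU i0+i1 dual
#1 head=2: ld.MEM;sll.ALU i2+i3 dual
#2 head=4: st.MEM;add.ALU i4+i5 dual
#3 head=6: sll.ALU i6 RAW r5
#4 head=7: beq.BR i7 no-port BR/MEM
#5 head=8: ld.MEM i8 tail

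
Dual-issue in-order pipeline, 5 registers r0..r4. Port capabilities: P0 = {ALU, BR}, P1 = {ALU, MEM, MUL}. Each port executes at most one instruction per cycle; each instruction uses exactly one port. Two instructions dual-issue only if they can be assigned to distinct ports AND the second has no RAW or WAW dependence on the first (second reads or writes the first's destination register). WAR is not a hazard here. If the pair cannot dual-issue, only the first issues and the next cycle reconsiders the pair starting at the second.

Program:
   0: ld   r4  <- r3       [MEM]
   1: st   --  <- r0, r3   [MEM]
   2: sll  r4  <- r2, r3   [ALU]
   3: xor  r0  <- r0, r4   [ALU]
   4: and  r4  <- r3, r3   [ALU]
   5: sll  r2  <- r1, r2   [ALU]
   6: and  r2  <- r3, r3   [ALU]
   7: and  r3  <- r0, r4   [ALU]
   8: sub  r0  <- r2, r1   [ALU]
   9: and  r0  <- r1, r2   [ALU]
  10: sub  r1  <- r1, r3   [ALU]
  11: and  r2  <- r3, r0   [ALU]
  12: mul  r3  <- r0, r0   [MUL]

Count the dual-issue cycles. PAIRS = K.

PAIRS = 5

#0 head=0: ld.MEM i0 no-port MEM/MEM
#1 head=1: st.MEM+sll.ALU i1,i2 2-wide
#2 head=3: xor.ALU+and.ALU i3,i4 2-wide
#3 head=5: sll.ALU i5 WAW r2
#4 head=6: and.ALU+and.ALU i6,i7 2-wide
#5 head=8: sub.ALU i8 WAW r0
#6 head=9: and.ALU+sub.ALU i9,i10 2-wide
#7 head=11: and.ALU+mul.MUL i11,i12 2-wide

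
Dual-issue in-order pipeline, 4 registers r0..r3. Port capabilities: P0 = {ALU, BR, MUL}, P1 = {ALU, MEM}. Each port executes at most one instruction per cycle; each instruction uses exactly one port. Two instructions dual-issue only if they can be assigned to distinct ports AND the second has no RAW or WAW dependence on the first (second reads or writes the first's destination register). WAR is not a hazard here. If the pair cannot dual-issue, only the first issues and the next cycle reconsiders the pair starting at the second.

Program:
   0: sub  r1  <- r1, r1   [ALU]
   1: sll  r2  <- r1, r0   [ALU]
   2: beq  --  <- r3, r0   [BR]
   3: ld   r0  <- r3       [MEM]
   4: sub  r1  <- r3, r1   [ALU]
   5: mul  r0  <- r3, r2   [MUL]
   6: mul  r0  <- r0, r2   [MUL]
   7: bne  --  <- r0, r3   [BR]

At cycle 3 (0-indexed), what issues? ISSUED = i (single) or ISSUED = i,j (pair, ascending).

  cy0 -> i0 (sub.ALU) RAW r1
  cy1 -> i1,i2 (sll.ALU/beq.BR) pair
  cy2 -> i3,i4 (ld.MEM/sub.ALU) pair
  cy3 -> i5 (mul.MUL) no-port MUL/MUL
  cy4 -> i6 (mul.MUL) no-port MUL/BR
  cy5 -> i7 (bne.BR) tail

ISSUED = 5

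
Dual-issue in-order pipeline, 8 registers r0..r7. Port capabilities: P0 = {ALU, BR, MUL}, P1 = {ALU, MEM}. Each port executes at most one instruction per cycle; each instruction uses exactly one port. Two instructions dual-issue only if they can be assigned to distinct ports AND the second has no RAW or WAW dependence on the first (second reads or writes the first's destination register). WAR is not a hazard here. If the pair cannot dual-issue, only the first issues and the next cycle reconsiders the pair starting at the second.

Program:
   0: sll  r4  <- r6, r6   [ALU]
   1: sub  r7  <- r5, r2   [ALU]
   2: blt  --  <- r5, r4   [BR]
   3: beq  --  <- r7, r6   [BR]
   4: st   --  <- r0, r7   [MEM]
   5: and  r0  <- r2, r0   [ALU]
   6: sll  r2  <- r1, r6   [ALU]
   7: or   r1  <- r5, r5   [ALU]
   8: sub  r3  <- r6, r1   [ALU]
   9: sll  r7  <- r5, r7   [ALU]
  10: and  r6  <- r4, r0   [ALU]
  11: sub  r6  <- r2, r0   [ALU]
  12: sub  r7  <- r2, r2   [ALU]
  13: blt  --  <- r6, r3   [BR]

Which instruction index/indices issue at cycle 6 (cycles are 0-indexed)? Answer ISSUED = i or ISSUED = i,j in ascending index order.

ISSUED = 10

0. sll.ALU+sub.ALU @i0&i1  | pair
1. blt.BR @i2  | no-port BR/BR
2. beq.BR+st.MEM @i3&i4  | pair
3. and.ALU+sll.ALU @i5&i6  | pair
4. or.ALU @i7  | RAW r1
5. sub.ALU+sll.ALU @i8&i9  | pair
6. and.ALU @i10  | WAW r6
7. sub.ALU+sub.ALU @i11&i12  | pair
8. blt.BR @i13  | tail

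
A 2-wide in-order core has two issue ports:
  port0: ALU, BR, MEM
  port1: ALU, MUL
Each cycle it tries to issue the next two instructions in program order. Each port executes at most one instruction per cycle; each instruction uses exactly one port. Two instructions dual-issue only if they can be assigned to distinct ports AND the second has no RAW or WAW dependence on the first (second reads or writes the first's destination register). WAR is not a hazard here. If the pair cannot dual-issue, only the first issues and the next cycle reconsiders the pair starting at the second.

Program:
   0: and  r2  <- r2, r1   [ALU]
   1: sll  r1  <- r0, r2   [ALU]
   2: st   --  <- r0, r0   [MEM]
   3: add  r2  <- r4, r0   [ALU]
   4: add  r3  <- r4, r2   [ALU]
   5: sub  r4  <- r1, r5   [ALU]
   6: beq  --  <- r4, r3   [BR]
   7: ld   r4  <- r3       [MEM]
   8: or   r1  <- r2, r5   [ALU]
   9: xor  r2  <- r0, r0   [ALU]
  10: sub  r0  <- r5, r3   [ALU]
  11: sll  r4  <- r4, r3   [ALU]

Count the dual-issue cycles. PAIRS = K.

  cy0 -> i0 (and.ALU) RAW r2
  cy1 -> i1/i2 (sll.ALU;st.MEM) pair
  cy2 -> i3 (add.ALU) RAW r2
  cy3 -> i4/i5 (add.ALU;sub.ALU) pair
  cy4 -> i6 (beq.BR) no-port BR/MEM
  cy5 -> i7/i8 (ld.MEM;or.ALU) pair
  cy6 -> i9/i10 (xor.ALU;sub.ALU) pair
  cy7 -> i11 (sll.ALU) tail

PAIRS = 4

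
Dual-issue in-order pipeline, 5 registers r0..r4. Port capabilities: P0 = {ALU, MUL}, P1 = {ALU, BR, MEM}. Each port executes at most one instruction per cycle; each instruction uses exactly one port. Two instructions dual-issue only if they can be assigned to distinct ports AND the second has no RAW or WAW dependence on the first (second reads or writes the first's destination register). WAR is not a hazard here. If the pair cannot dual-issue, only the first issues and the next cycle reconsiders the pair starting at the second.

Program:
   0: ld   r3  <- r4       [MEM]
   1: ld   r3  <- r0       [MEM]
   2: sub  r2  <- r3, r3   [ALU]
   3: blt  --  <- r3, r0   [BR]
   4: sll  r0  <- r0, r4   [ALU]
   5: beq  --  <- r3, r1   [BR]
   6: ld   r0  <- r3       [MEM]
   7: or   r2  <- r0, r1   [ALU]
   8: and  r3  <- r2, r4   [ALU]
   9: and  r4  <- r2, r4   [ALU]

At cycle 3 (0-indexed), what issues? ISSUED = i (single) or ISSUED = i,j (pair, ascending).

ISSUED = 4,5

  cy0 -> i0 (ld.MEM) no-port MEM/MEM
  cy1 -> i1 (ld.MEM) RAW r3
  cy2 -> i2&i3 (sub.ALU+blt.BR) 2-wide
  cy3 -> i4&i5 (sll.ALU+beq.BR) 2-wide
  cy4 -> i6 (ld.MEM) RAW r0
  cy5 -> i7 (or.ALU) RAW r2
  cy6 -> i8&i9 (and.ALU+and.ALU) 2-wide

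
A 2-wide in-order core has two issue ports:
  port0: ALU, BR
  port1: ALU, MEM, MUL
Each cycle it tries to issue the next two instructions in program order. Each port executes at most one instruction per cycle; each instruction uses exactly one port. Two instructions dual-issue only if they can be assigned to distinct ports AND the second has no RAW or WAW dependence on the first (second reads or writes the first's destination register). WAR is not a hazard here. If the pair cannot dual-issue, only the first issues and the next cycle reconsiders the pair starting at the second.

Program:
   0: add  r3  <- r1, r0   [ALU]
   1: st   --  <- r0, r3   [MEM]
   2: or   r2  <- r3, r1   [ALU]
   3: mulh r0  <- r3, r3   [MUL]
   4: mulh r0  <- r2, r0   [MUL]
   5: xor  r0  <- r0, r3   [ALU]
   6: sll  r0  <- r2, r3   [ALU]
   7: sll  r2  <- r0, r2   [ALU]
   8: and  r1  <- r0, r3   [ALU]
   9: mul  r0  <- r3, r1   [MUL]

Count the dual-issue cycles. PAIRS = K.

c0: i0 add.ALU  RAW r3
c1: i1,i2 st.MEM or.ALU  2-wide
c2: i3 mulh.MUL  no-port MUL/MUL
c3: i4 mulh.MUL  RAW+WAW r0
c4: i5 xor.ALU  WAW r0
c5: i6 sll.ALU  RAW r0
c6: i7,i8 sll.ALU and.ALU  2-wide
c7: i9 mul.MUL  tail

PAIRS = 2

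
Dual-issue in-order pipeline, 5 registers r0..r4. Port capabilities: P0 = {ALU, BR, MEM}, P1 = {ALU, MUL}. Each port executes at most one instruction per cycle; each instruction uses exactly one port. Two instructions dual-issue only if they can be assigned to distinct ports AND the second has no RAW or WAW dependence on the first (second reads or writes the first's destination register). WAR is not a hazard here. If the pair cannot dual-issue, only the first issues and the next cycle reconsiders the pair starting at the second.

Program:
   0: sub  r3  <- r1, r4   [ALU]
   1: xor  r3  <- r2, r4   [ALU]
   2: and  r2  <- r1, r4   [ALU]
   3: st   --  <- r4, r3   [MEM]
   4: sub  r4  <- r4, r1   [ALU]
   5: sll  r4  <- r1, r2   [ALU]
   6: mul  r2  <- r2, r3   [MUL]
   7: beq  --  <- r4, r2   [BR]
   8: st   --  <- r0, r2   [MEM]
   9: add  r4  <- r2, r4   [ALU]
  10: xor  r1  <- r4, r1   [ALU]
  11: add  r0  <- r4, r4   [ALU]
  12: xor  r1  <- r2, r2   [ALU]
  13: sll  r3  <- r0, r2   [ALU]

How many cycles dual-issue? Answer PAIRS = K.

PAIRS = 6

t=0 i0:sub ; WAW r3
t=1 i1+i2:xor and ; pair
t=2 i3+i4:st sub ; pair
t=3 i5+i6:sll mul ; pair
t=4 i7:beq ; no-port BR/MEM
t=5 i8+i9:st add ; pair
t=6 i10+i11:xor add ; pair
t=7 i12+i13:xor sll ; pair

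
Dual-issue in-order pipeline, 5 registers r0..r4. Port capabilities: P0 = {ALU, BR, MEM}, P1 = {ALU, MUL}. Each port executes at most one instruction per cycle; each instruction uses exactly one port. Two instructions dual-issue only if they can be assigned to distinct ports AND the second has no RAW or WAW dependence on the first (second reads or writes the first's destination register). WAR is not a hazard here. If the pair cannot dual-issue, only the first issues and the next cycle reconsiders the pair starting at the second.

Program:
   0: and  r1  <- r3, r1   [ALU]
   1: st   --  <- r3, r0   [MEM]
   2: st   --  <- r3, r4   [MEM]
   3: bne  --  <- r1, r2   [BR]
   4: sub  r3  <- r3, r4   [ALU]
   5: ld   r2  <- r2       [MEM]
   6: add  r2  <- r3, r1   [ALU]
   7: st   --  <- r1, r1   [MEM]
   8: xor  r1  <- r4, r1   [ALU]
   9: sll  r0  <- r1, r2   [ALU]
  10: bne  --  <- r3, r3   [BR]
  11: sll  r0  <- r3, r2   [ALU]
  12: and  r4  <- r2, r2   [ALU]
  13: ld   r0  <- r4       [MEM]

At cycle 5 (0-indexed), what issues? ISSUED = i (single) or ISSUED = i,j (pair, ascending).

t=0 i0+i1:and.ALU+st.MEM ; dual
t=1 i2:st.MEM ; no-port MEM/BR
t=2 i3+i4:bne.BR+sub.ALU ; dual
t=3 i5:ld.MEM ; WAW r2
t=4 i6+i7:add.ALU+st.MEM ; dual
t=5 i8:xor.ALU ; RAW r1
t=6 i9+i10:sll.ALU+bne.BR ; dual
t=7 i11+i12:sll.ALU+and.ALU ; dual
t=8 i13:ld.MEM ; tail

ISSUED = 8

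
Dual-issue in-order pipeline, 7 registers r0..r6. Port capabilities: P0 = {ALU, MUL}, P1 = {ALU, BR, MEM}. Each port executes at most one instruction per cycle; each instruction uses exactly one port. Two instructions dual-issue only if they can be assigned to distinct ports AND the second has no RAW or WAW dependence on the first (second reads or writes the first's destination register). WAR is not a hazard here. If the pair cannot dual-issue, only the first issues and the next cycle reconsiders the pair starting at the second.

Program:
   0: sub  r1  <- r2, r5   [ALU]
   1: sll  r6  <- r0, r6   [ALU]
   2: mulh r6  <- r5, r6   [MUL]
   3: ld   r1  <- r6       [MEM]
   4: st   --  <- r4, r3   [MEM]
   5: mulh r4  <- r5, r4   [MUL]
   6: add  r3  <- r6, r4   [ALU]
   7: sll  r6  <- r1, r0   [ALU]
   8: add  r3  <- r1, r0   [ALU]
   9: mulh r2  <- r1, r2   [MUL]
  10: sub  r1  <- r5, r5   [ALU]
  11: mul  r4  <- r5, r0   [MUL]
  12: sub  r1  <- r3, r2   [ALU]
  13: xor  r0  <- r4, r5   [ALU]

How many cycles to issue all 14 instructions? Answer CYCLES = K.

CYCLES = 8

c0: i0&i1 sub.ALU+sll.ALU  pair
c1: i2 mulh.MUL  RAW r6
c2: i3 ld.MEM  no-port MEM/MEM
c3: i4&i5 st.MEM+mulh.MUL  pair
c4: i6&i7 add.ALU+sll.ALU  pair
c5: i8&i9 add.ALU+mulh.MUL  pair
c6: i10&i11 sub.ALU+mul.MUL  pair
c7: i12&i13 sub.ALU+xor.ALU  pair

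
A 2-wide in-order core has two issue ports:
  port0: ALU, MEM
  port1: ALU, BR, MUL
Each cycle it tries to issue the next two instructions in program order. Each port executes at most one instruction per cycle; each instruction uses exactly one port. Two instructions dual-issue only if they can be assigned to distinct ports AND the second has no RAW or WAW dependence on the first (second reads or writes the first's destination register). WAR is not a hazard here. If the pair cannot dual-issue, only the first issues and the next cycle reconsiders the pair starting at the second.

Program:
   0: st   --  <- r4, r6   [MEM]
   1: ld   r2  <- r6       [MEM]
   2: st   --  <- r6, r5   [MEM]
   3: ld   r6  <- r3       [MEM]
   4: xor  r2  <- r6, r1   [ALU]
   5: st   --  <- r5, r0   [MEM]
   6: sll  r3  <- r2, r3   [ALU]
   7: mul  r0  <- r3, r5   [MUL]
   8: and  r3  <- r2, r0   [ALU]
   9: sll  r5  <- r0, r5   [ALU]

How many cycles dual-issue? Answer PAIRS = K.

PAIRS = 2

[0] i0  st  -- no-port MEM/MEM
[1] i1  ld  -- no-port MEM/MEM
[2] i2  st  -- no-port MEM/MEM
[3] i3  ld  -- RAW r6
[4] i4+i5  xor/st  -- 2-wide
[5] i6  sll  -- RAW r3
[6] i7  mul  -- RAW r0
[7] i8+i9  and/sll  -- 2-wide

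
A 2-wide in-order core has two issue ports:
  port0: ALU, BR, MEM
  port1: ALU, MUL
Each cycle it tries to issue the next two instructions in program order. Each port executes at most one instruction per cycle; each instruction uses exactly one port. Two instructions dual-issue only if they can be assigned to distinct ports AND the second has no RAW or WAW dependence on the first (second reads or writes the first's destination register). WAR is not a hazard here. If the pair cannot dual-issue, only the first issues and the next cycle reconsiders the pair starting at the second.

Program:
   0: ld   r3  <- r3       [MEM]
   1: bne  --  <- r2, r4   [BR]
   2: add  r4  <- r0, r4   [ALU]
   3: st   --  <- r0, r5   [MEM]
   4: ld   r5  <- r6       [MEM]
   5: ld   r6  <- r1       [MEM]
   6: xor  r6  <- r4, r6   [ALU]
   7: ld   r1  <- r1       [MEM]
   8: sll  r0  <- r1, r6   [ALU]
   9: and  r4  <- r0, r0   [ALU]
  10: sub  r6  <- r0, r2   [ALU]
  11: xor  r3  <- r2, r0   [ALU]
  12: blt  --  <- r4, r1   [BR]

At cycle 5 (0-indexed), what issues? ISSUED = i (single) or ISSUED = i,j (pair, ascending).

ISSUED = 6,7

[0] i0  ld  -- no-port MEM/BR
[1] i1/i2  bne/add  -- dual
[2] i3  st  -- no-port MEM/MEM
[3] i4  ld  -- no-port MEM/MEM
[4] i5  ld  -- RAW+WAW r6
[5] i6/i7  xor/ld  -- dual
[6] i8  sll  -- RAW r0
[7] i9/i10  and/sub  -- dual
[8] i11/i12  xor/blt  -- dual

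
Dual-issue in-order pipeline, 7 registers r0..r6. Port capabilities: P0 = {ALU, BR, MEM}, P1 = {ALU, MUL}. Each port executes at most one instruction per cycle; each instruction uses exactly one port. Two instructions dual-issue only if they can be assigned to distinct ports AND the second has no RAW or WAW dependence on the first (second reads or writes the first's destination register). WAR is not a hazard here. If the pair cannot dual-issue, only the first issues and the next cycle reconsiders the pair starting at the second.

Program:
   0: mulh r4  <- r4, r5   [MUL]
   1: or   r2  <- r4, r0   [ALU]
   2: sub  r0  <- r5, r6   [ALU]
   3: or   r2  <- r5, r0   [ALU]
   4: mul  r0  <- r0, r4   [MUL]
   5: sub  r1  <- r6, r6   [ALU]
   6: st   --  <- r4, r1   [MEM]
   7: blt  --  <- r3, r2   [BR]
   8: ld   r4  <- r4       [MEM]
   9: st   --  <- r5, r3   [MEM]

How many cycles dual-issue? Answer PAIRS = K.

PAIRS = 2

#0 head=0: mulh i0 RAW r4
#1 head=1: or/sub i1+i2 2-wide
#2 head=3: or/mul i3+i4 2-wide
#3 head=5: sub i5 RAW r1
#4 head=6: st i6 no-port MEM/BR
#5 head=7: blt i7 no-port BR/MEM
#6 head=8: ld i8 no-port MEM/MEM
#7 head=9: st i9 tail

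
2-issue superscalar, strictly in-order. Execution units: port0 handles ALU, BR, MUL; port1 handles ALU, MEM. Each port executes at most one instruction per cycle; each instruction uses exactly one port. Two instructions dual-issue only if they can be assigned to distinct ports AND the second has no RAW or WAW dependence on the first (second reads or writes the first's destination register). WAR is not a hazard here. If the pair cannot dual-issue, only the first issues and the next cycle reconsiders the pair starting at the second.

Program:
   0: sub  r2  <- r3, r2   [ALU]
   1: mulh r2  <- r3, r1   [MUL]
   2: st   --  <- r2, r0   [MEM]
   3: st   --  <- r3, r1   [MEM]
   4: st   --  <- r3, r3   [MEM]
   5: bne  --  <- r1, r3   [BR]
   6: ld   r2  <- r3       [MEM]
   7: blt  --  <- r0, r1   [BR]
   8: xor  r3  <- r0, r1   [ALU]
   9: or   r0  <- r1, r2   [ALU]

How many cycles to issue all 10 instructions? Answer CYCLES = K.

0. sub @i0  | WAW r2
1. mulh @i1  | RAW r2
2. st @i2  | no-port MEM/MEM
3. st @i3  | no-port MEM/MEM
4. st bne @i4/i5  | 2-wide
5. ld blt @i6/i7  | 2-wide
6. xor or @i8/i9  | 2-wide

CYCLES = 7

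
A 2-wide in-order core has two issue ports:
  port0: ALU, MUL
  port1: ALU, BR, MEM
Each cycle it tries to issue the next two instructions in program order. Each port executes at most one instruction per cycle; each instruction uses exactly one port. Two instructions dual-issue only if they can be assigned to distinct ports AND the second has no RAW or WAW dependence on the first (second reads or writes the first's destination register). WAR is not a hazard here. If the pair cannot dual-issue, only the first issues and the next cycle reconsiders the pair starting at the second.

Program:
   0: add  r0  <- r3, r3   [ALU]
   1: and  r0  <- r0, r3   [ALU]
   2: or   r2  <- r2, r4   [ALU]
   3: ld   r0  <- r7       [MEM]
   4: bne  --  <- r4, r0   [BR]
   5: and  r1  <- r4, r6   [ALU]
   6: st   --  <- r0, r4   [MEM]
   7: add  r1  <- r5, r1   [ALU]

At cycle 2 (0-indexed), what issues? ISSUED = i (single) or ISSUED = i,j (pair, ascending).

ISSUED = 3

[0] i0  add  -- RAW+WAW r0
[1] i1,i2  and+or  -- dual
[2] i3  ld  -- no-port MEM/BR
[3] i4,i5  bne+and  -- dual
[4] i6,i7  st+add  -- dual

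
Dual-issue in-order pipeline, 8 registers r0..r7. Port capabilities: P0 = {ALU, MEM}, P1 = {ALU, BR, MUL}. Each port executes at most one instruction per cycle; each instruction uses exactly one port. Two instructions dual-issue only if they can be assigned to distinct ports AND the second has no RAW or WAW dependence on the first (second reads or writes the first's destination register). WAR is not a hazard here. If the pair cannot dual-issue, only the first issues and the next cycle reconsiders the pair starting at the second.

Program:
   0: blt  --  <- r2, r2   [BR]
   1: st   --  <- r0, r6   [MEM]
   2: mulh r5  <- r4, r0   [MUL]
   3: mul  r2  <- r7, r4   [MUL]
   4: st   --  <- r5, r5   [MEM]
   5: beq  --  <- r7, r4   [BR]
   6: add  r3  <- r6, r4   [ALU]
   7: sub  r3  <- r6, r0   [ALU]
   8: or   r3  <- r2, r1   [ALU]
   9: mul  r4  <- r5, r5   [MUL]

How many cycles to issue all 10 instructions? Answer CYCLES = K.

CYCLES = 6

[0] i0+i1  blt/st  -- pair
[1] i2  mulh  -- no-port MUL/MUL
[2] i3+i4  mul/st  -- pair
[3] i5+i6  beq/add  -- pair
[4] i7  sub  -- WAW r3
[5] i8+i9  or/mul  -- pair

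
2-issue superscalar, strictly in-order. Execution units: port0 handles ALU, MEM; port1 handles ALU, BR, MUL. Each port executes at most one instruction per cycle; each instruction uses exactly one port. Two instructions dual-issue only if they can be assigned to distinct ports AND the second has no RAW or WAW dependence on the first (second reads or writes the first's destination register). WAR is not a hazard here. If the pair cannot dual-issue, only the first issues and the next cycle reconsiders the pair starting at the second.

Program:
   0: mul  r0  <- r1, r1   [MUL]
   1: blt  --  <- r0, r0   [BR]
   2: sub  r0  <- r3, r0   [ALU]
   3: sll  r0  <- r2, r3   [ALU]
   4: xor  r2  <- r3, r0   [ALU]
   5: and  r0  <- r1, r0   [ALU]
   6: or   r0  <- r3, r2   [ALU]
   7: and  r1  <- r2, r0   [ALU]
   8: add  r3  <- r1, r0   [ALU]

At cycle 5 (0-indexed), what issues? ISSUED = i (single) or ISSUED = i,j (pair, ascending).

ISSUED = 7

0. mul.MUL @i0  | no-port MUL/BR
1. blt.BR sub.ALU @i1&i2  | dual
2. sll.ALU @i3  | RAW r0
3. xor.ALU and.ALU @i4&i5  | dual
4. or.ALU @i6  | RAW r0
5. and.ALU @i7  | RAW r1
6. add.ALU @i8  | tail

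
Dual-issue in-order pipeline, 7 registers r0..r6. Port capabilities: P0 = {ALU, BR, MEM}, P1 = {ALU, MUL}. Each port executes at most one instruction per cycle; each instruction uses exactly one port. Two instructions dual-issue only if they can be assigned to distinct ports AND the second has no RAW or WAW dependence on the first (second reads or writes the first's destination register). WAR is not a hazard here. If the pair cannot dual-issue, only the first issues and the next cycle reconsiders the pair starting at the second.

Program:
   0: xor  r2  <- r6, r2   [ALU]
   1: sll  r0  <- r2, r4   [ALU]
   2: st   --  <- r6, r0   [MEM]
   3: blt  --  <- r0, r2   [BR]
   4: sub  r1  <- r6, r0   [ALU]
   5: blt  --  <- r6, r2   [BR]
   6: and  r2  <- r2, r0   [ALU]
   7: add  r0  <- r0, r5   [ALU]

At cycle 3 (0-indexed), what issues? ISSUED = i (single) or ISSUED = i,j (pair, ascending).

ISSUED = 3,4

#0 head=0: xor i0 RAW r2
#1 head=1: sll i1 RAW r0
#2 head=2: st i2 no-port MEM/BR
#3 head=3: blt;sub i3/i4 2-wide
#4 head=5: blt;and i5/i6 2-wide
#5 head=7: add i7 tail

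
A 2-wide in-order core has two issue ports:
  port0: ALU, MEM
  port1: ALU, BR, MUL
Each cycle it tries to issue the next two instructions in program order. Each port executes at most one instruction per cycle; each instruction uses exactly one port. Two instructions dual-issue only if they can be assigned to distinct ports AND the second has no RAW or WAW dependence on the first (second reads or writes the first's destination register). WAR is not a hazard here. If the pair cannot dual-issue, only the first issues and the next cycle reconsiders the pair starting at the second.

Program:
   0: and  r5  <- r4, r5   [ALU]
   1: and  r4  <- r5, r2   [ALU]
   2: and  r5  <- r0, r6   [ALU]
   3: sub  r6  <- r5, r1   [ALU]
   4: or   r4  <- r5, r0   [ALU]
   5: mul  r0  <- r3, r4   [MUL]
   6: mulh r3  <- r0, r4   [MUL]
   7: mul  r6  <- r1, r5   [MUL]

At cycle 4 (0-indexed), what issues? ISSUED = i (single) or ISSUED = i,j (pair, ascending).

c0: i0 and.ALU  RAW r5
c1: i1,i2 and.ALU/and.ALU  pair
c2: i3,i4 sub.ALU/or.ALU  pair
c3: i5 mul.MUL  no-port MUL/MUL
c4: i6 mulh.MUL  no-port MUL/MUL
c5: i7 mul.MUL  tail

ISSUED = 6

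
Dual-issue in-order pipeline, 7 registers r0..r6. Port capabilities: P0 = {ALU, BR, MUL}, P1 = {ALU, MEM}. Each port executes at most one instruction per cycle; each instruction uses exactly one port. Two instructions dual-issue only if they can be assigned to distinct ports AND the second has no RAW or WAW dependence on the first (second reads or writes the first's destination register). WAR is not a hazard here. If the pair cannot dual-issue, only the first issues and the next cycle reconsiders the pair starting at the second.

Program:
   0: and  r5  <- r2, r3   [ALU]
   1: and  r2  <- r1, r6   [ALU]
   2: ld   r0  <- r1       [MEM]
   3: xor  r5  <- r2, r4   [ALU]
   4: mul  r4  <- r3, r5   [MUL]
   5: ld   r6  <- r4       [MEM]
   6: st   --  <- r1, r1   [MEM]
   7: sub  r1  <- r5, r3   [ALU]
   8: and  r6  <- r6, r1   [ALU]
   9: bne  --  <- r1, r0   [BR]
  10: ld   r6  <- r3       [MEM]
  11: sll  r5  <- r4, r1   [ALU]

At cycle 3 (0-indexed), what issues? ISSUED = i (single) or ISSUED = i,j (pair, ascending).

0. and and @i0+i1  | 2-wide
1. ld xor @i2+i3  | 2-wide
2. mul @i4  | RAW r4
3. ld @i5  | no-port MEM/MEM
4. st sub @i6+i7  | 2-wide
5. and bne @i8+i9  | 2-wide
6. ld sll @i10+i11  | 2-wide

ISSUED = 5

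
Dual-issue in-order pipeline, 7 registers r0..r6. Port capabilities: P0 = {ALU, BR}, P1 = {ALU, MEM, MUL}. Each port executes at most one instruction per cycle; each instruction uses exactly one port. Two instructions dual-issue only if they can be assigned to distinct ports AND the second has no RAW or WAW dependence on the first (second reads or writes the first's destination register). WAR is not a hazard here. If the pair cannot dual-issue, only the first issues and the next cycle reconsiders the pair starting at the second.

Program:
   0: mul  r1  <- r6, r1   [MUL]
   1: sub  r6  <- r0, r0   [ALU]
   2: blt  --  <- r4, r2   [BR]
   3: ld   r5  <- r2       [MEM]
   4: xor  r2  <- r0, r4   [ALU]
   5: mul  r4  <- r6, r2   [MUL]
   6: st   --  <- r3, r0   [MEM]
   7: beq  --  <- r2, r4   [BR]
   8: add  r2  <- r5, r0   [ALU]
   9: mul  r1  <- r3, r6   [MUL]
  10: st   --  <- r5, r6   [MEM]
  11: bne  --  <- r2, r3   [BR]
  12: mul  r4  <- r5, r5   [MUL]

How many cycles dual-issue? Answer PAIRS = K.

PAIRS = 5

#0 head=0: mul.MUL+sub.ALU i0&i1 dual
#1 head=2: blt.BR+ld.MEM i2&i3 dual
#2 head=4: xor.ALU i4 RAW r2
#3 head=5: mul.MUL i5 no-port MUL/MEM
#4 head=6: st.MEM+beq.BR i6&i7 dual
#5 head=8: add.ALU+mul.MUL i8&i9 dual
#6 head=10: st.MEM+bne.BR i10&i11 dual
#7 head=12: mul.MUL i12 tail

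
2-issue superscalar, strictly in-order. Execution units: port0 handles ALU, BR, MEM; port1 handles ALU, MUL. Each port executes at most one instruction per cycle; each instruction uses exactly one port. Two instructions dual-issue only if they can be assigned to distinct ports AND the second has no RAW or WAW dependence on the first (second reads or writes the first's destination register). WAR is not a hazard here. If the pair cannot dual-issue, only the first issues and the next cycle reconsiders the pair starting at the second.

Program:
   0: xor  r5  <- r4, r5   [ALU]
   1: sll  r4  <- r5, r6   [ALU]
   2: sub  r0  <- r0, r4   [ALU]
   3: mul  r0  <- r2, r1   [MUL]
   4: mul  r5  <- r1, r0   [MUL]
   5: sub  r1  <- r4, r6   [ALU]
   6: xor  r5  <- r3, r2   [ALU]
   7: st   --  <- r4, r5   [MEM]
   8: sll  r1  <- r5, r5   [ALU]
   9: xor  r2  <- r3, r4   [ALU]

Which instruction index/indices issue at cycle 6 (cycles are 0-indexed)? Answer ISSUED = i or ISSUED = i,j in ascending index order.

0. xor.ALU @i0  | RAW r5
1. sll.ALU @i1  | RAW r4
2. sub.ALU @i2  | WAW r0
3. mul.MUL @i3  | no-port MUL/MUL
4. mul.MUL;sub.ALU @i4,i5  | dual
5. xor.ALU @i6  | RAW r5
6. st.MEM;sll.ALU @i7,i8  | dual
7. xor.ALU @i9  | tail

ISSUED = 7,8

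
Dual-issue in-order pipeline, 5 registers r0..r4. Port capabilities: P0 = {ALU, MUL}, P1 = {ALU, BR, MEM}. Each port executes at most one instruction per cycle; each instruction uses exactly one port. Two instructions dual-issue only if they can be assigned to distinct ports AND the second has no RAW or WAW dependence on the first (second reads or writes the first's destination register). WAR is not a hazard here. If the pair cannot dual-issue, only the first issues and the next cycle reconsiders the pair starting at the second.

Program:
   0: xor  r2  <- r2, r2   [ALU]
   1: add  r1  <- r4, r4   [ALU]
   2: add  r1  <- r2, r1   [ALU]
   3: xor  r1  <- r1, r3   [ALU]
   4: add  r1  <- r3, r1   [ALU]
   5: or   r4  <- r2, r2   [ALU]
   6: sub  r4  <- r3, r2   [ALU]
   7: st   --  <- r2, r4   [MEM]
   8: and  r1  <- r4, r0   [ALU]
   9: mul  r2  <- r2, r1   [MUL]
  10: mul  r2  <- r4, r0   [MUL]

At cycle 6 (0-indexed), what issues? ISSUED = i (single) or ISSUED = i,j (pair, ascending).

#0 head=0: xor.ALU+add.ALU i0&i1 pair
#1 head=2: add.ALU i2 RAW+WAW r1
#2 head=3: xor.ALU i3 RAW+WAW r1
#3 head=4: add.ALU+or.ALU i4&i5 pair
#4 head=6: sub.ALU i6 RAW r4
#5 head=7: st.MEM+and.ALU i7&i8 pair
#6 head=9: mul.MUL i9 no-port MUL/MUL
#7 head=10: mul.MUL i10 tail

ISSUED = 9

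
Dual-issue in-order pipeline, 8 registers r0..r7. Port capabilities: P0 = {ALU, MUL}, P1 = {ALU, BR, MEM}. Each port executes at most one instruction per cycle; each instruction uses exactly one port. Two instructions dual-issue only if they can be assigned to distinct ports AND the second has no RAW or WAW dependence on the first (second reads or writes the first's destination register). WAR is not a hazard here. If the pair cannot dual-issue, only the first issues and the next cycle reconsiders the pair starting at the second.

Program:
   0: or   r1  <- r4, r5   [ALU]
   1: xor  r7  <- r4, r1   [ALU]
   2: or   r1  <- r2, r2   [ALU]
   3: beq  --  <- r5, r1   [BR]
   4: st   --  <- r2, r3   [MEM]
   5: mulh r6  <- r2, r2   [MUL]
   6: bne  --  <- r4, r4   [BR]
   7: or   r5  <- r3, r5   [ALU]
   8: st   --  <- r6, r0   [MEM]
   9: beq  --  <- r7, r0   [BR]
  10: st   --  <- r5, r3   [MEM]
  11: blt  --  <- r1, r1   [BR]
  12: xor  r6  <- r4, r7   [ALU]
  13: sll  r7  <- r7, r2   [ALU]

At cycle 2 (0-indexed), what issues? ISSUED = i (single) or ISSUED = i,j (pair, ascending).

ISSUED = 3

t=0 i0:or ; RAW r1
t=1 i1&i2:xor;or ; 2-wide
t=2 i3:beq ; no-port BR/MEM
t=3 i4&i5:st;mulh ; 2-wide
t=4 i6&i7:bne;or ; 2-wide
t=5 i8:st ; no-port MEM/BR
t=6 i9:beq ; no-port BR/MEM
t=7 i10:st ; no-port MEM/BR
t=8 i11&i12:blt;xor ; 2-wide
t=9 i13:sll ; tail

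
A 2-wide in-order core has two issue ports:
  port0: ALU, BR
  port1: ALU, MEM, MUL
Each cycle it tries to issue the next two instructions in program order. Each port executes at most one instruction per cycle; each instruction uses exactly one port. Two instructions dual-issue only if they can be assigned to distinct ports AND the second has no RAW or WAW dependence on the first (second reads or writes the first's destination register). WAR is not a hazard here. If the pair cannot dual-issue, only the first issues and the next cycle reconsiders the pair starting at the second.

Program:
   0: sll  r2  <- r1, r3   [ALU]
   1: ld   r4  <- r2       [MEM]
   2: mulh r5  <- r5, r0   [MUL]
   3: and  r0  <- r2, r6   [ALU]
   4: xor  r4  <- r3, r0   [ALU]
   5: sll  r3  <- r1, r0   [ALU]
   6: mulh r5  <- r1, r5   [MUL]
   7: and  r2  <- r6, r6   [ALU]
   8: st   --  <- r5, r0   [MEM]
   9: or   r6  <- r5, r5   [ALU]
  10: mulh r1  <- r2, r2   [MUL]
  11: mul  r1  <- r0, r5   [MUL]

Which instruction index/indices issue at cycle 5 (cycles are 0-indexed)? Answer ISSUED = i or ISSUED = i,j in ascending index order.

ISSUED = 8,9

0. sll.ALU @i0  | RAW r2
1. ld.MEM @i1  | no-port MEM/MUL
2. mulh.MUL+and.ALU @i2,i3  | 2-wide
3. xor.ALU+sll.ALU @i4,i5  | 2-wide
4. mulh.MUL+and.ALU @i6,i7  | 2-wide
5. st.MEM+or.ALU @i8,i9  | 2-wide
6. mulh.MUL @i10  | no-port MUL/MUL
7. mul.MUL @i11  | tail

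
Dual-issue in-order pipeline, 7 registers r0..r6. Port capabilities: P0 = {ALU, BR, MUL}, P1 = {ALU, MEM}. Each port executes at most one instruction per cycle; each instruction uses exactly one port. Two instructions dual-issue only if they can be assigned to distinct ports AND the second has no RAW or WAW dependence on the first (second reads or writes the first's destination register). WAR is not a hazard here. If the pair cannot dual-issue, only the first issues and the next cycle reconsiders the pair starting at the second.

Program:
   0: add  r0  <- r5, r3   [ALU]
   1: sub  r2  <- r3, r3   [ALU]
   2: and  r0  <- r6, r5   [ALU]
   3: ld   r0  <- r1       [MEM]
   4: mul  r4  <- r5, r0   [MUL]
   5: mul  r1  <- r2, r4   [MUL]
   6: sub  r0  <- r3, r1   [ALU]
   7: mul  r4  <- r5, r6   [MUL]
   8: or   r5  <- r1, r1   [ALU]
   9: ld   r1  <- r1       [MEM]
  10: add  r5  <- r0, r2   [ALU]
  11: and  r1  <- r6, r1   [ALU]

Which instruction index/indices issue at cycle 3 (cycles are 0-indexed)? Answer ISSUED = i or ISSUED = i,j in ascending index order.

ISSUED = 4

#0 head=0: add.ALU/sub.ALU i0&i1 pair
#1 head=2: and.ALU i2 WAW r0
#2 head=3: ld.MEM i3 RAW r0
#3 head=4: mul.MUL i4 no-port MUL/MUL
#4 head=5: mul.MUL i5 RAW r1
#5 head=6: sub.ALU/mul.MUL i6&i7 pair
#6 head=8: or.ALU/ld.MEM i8&i9 pair
#7 head=10: add.ALU/and.ALU i10&i11 pair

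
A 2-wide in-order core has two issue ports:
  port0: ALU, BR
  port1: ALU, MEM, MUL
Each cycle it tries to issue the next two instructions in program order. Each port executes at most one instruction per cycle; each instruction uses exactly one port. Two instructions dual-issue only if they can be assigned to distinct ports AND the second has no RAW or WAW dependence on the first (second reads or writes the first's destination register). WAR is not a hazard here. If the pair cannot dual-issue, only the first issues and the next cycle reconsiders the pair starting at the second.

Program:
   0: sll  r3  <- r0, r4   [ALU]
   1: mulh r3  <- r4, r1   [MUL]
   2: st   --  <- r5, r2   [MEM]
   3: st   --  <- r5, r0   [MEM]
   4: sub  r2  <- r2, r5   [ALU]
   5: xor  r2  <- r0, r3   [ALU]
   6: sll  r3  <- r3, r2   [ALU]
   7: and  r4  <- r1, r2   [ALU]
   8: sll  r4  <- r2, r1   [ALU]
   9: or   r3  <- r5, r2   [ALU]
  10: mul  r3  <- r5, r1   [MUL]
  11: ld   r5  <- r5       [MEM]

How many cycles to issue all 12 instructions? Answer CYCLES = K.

t=0 i0:sll ; WAW r3
t=1 i1:mulh ; no-port MUL/MEM
t=2 i2:st ; no-port MEM/MEM
t=3 i3+i4:st;sub ; dual
t=4 i5:xor ; RAW r2
t=5 i6+i7:sll;and ; dual
t=6 i8+i9:sll;or ; dual
t=7 i10:mul ; no-port MUL/MEM
t=8 i11:ld ; tail

CYCLES = 9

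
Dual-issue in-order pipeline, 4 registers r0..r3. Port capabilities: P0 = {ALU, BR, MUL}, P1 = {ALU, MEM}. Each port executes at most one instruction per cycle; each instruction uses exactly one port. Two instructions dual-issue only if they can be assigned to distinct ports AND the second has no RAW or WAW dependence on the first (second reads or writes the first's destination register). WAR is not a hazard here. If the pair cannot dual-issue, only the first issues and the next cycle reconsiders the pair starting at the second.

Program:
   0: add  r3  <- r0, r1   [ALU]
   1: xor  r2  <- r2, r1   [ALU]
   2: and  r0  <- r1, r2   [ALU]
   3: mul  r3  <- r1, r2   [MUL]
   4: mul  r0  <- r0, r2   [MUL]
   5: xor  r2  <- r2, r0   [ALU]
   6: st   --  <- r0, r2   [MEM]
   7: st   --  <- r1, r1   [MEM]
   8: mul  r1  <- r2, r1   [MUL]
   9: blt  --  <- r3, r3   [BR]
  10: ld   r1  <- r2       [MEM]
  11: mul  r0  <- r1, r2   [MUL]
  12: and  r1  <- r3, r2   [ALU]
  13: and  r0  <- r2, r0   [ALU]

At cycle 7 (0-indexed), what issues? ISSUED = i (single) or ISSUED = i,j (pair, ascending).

c0: i0,i1 add;xor  pair
c1: i2,i3 and;mul  pair
c2: i4 mul  RAW r0
c3: i5 xor  RAW r2
c4: i6 st  no-port MEM/MEM
c5: i7,i8 st;mul  pair
c6: i9,i10 blt;ld  pair
c7: i11,i12 mul;and  pair
c8: i13 and  tail

ISSUED = 11,12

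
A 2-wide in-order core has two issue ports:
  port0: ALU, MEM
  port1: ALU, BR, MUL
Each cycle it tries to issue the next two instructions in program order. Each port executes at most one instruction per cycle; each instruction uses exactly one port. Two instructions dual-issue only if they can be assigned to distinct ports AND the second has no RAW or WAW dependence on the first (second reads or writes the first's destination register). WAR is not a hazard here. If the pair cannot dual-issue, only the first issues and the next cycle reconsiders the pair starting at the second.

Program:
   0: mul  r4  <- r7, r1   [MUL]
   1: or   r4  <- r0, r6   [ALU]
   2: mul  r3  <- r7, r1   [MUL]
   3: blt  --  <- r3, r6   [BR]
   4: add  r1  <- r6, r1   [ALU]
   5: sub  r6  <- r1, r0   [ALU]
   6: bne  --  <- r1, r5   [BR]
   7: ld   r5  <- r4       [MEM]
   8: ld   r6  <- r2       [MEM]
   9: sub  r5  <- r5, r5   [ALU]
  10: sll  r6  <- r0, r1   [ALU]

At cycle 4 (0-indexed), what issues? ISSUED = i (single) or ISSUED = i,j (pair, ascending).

ISSUED = 7

t=0 i0:mul ; WAW r4
t=1 i1/i2:or;mul ; dual
t=2 i3/i4:blt;add ; dual
t=3 i5/i6:sub;bne ; dual
t=4 i7:ld ; no-port MEM/MEM
t=5 i8/i9:ld;sub ; dual
t=6 i10:sll ; tail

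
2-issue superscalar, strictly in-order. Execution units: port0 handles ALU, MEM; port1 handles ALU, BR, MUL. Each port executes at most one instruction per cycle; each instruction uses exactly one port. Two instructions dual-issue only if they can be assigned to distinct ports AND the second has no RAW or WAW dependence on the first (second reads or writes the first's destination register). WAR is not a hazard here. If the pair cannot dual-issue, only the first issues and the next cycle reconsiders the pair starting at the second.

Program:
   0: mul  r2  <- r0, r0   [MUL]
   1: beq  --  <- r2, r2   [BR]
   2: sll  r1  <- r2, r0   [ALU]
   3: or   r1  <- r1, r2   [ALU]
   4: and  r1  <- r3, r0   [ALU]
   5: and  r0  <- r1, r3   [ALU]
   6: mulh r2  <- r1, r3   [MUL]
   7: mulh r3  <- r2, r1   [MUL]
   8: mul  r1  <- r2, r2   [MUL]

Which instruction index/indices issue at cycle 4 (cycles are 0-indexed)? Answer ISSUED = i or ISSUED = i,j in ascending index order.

0. mul @i0  | no-port MUL/BR
1. beq/sll @i1/i2  | dual
2. or @i3  | WAW r1
3. and @i4  | RAW r1
4. and/mulh @i5/i6  | dual
5. mulh @i7  | no-port MUL/MUL
6. mul @i8  | tail

ISSUED = 5,6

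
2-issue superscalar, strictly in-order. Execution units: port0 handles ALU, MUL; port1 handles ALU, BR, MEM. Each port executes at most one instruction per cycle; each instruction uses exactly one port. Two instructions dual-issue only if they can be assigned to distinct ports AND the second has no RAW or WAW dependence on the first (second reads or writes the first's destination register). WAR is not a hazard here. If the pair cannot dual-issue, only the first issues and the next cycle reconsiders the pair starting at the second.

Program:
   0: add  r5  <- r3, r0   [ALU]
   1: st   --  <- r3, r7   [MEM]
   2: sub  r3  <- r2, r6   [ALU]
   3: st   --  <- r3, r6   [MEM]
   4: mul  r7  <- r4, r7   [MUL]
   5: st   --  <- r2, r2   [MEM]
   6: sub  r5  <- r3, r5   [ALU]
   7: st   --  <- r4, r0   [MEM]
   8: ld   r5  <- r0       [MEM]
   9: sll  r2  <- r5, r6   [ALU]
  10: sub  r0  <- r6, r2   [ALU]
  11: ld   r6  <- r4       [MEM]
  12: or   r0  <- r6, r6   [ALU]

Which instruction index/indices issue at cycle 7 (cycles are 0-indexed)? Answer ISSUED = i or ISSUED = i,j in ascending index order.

ISSUED = 10,11

[0] i0&i1  add.ALU;st.MEM  -- pair
[1] i2  sub.ALU  -- RAW r3
[2] i3&i4  st.MEM;mul.MUL  -- pair
[3] i5&i6  st.MEM;sub.ALU  -- pair
[4] i7  st.MEM  -- no-port MEM/MEM
[5] i8  ld.MEM  -- RAW r5
[6] i9  sll.ALU  -- RAW r2
[7] i10&i11  sub.ALU;ld.MEM  -- pair
[8] i12  or.ALU  -- tail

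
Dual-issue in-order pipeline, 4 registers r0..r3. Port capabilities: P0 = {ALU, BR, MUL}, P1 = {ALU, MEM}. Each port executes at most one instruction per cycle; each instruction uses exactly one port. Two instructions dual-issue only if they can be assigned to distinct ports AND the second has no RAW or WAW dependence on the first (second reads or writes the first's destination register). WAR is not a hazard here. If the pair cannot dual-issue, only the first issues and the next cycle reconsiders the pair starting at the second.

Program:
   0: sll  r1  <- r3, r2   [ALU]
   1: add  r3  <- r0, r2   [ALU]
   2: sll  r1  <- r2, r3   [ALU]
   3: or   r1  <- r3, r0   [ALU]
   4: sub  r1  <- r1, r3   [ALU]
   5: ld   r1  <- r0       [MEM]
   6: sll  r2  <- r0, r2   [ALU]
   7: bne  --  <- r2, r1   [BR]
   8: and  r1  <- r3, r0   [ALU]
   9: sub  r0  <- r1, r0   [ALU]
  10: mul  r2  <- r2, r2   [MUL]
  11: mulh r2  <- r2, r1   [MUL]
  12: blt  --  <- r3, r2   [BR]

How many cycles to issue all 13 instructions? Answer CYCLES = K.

CYCLES = 9

[0] i0&i1  sll/add  -- dual
[1] i2  sll  -- WAW r1
[2] i3  or  -- RAW+WAW r1
[3] i4  sub  -- WAW r1
[4] i5&i6  ld/sll  -- dual
[5] i7&i8  bne/and  -- dual
[6] i9&i10  sub/mul  -- dual
[7] i11  mulh  -- no-port MUL/BR
[8] i12  blt  -- tail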